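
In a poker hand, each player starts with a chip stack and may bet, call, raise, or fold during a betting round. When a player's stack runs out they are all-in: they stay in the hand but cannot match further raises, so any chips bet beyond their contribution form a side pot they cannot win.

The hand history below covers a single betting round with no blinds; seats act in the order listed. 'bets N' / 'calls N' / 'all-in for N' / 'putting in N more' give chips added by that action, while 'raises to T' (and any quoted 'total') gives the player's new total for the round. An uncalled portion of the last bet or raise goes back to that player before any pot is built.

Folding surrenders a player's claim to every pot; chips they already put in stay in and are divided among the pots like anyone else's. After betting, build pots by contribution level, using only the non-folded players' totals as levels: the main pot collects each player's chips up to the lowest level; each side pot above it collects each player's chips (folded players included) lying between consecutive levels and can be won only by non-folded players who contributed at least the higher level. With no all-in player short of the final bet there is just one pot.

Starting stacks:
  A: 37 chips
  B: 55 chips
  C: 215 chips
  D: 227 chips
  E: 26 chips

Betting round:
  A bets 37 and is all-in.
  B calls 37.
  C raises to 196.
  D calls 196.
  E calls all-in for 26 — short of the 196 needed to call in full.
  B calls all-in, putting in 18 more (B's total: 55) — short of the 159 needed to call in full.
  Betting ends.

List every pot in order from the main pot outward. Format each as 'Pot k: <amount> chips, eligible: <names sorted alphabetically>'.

Contributions: A=37, B=55, C=196, D=196, E=26
Pot levels (distinct totals of non-folded players): 26, 37, 55, 196
Layer 1-26: 26 each from A, B, C, D, E = 26*5 = 130 chips; eligible A, B, C, D, E
Layer 27-37: 11 each from A, B, C, D = 11*4 = 44 chips; eligible A, B, C, D
Layer 38-55: 18 each from B, C, D = 18*3 = 54 chips; eligible B, C, D
Layer 56-196: 141 each from C, D = 141*2 = 282 chips; eligible C, D

Pot 1: 130 chips, eligible: A, B, C, D, E
Pot 2: 44 chips, eligible: A, B, C, D
Pot 3: 54 chips, eligible: B, C, D
Pot 4: 282 chips, eligible: C, D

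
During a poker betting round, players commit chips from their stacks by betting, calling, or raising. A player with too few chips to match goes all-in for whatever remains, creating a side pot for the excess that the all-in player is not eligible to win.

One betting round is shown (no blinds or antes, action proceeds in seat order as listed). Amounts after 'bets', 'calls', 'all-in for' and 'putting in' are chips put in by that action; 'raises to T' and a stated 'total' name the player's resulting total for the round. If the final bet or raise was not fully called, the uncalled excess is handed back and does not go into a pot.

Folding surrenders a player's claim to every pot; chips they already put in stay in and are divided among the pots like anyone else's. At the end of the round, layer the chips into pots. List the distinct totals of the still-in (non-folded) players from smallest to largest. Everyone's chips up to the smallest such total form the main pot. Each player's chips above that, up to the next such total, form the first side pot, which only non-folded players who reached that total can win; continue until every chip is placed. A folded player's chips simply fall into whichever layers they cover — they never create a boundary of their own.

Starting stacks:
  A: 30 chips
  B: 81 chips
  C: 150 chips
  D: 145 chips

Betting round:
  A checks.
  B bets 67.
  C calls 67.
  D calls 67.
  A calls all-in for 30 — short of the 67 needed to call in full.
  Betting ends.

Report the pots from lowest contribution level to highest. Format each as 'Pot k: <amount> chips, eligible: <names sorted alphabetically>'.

Contributions: A=30, B=67, C=67, D=67
Pot levels (distinct totals of non-folded players): 30, 67
Layer 1-30: 30 each from A, B, C, D = 30*4 = 120 chips; eligible A, B, C, D
Layer 31-67: 37 each from B, C, D = 37*3 = 111 chips; eligible B, C, D

Pot 1: 120 chips, eligible: A, B, C, D
Pot 2: 111 chips, eligible: B, C, D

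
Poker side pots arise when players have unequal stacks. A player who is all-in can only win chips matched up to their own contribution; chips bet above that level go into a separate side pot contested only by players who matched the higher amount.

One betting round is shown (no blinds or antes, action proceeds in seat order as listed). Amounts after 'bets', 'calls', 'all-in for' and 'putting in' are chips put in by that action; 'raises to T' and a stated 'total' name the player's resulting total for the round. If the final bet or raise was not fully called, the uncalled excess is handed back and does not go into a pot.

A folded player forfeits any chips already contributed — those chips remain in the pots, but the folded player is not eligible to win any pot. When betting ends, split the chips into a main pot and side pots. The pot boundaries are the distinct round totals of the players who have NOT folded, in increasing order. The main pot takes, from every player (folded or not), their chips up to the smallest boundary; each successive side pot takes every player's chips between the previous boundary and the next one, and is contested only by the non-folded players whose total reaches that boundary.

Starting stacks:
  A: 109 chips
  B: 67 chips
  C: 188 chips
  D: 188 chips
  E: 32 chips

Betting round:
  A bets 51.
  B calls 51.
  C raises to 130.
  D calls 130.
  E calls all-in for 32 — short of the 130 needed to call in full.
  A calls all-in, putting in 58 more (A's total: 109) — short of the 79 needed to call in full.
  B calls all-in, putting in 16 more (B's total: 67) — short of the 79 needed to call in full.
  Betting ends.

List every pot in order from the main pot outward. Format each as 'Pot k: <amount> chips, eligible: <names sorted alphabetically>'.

Pot 1: 160 chips, eligible: A, B, C, D, E
Pot 2: 140 chips, eligible: A, B, C, D
Pot 3: 126 chips, eligible: A, C, D
Pot 4: 42 chips, eligible: C, D

Derivation:
Contributions: A=109, B=67, C=130, D=130, E=32
Pot levels (distinct totals of non-folded players): 32, 67, 109, 130
Layer 1-32: 32 each from A, B, C, D, E = 32*5 = 160 chips; eligible A, B, C, D, E
Layer 33-67: 35 each from A, B, C, D = 35*4 = 140 chips; eligible A, B, C, D
Layer 68-109: 42 each from A, C, D = 42*3 = 126 chips; eligible A, C, D
Layer 110-130: 21 each from C, D = 21*2 = 42 chips; eligible C, D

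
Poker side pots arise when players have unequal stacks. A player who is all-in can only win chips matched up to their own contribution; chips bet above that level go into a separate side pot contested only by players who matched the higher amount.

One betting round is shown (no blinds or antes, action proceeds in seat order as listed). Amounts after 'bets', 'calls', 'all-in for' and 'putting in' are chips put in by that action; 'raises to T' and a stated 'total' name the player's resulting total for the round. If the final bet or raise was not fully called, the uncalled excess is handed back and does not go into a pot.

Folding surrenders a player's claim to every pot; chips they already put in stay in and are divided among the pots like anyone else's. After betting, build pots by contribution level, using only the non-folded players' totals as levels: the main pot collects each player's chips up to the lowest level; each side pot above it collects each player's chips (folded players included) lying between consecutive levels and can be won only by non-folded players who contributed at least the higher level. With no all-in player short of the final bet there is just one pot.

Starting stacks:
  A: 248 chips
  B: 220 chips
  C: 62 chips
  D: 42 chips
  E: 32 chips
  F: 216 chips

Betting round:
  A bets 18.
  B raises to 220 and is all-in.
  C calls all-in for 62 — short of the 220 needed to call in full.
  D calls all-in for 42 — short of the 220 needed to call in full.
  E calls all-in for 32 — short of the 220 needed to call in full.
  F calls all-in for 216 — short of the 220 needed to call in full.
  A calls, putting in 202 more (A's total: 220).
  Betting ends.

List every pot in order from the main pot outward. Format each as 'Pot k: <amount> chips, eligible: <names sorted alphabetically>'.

Pot 1: 192 chips, eligible: A, B, C, D, E, F
Pot 2: 50 chips, eligible: A, B, C, D, F
Pot 3: 80 chips, eligible: A, B, C, F
Pot 4: 462 chips, eligible: A, B, F
Pot 5: 8 chips, eligible: A, B

Derivation:
Contributions: A=220, B=220, C=62, D=42, E=32, F=216
Pot levels (distinct totals of non-folded players): 32, 42, 62, 216, 220
Layer 1-32: 32 each from A, B, C, D, E, F = 32*6 = 192 chips; eligible A, B, C, D, E, F
Layer 33-42: 10 each from A, B, C, D, F = 10*5 = 50 chips; eligible A, B, C, D, F
Layer 43-62: 20 each from A, B, C, F = 20*4 = 80 chips; eligible A, B, C, F
Layer 63-216: 154 each from A, B, F = 154*3 = 462 chips; eligible A, B, F
Layer 217-220: 4 each from A, B = 4*2 = 8 chips; eligible A, B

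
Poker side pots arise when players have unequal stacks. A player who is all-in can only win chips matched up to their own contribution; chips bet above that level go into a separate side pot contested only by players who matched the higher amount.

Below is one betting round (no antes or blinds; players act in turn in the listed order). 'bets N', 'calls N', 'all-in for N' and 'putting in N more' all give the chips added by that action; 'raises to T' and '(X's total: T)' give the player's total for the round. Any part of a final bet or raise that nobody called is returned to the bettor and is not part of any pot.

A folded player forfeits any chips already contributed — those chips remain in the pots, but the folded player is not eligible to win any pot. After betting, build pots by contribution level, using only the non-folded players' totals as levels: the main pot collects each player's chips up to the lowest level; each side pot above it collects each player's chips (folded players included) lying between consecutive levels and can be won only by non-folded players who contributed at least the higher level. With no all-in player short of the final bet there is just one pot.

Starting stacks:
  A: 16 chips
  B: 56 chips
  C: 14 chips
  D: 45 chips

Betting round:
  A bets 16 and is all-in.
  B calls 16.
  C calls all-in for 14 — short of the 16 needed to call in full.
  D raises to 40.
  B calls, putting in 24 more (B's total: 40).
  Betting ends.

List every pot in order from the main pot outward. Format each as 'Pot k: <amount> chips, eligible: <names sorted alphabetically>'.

Contributions: A=16, B=40, C=14, D=40
Pot levels (distinct totals of non-folded players): 14, 16, 40
Layer 1-14: 14 each from A, B, C, D = 14*4 = 56 chips; eligible A, B, C, D
Layer 15-16: 2 each from A, B, D = 2*3 = 6 chips; eligible A, B, D
Layer 17-40: 24 each from B, D = 24*2 = 48 chips; eligible B, D

Pot 1: 56 chips, eligible: A, B, C, D
Pot 2: 6 chips, eligible: A, B, D
Pot 3: 48 chips, eligible: B, D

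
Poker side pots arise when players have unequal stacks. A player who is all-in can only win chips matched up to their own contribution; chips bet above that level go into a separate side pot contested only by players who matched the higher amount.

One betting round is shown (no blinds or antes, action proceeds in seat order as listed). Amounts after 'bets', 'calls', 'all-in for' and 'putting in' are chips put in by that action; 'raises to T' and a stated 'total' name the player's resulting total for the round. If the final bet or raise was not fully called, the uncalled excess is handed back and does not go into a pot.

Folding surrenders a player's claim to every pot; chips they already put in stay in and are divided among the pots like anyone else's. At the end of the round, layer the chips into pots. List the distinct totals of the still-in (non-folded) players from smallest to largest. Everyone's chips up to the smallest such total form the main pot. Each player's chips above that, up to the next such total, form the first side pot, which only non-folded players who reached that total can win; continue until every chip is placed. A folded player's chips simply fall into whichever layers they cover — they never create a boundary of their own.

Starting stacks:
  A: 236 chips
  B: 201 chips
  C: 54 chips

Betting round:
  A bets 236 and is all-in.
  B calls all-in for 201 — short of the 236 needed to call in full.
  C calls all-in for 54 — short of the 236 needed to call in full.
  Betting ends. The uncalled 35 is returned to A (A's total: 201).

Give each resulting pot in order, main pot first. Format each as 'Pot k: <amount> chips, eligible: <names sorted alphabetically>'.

Pot 1: 162 chips, eligible: A, B, C
Pot 2: 294 chips, eligible: A, B

Derivation:
Contributions (after 35 returned to A): A=201, B=201, C=54
Pot levels (distinct totals of non-folded players): 54, 201
Layer 1-54: 54 each from A, B, C = 54*3 = 162 chips; eligible A, B, C
Layer 55-201: 147 each from A, B = 147*2 = 294 chips; eligible A, B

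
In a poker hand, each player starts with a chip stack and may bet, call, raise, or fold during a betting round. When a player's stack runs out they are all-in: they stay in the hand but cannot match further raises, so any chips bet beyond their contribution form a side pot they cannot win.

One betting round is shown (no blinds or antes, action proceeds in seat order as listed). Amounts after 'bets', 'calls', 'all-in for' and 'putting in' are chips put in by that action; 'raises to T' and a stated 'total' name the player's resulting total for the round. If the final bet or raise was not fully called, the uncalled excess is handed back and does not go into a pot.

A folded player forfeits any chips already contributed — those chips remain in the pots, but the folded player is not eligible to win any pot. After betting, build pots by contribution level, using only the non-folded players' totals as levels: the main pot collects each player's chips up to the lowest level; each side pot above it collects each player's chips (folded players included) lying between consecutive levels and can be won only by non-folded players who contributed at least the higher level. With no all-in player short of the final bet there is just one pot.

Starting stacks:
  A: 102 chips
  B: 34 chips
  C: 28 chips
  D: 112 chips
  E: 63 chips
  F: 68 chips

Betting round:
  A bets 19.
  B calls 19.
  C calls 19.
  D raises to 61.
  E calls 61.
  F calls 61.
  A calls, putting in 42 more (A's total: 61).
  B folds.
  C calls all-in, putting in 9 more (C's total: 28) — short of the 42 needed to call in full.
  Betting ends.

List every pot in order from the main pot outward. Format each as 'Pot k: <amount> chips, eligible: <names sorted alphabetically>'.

Contributions: A=61, B=19, C=28, D=61, E=61, F=61
Folded: B
Pot levels (distinct totals of non-folded players): 28, 61
Layer 1-28: A 28 + B 19 + C 28 + D 28 + E 28 + F 28 = 159 chips; eligible A, C, D, E, F
Layer 29-61: 33 each from A, D, E, F = 33*4 = 132 chips; eligible A, D, E, F

Pot 1: 159 chips, eligible: A, C, D, E, F
Pot 2: 132 chips, eligible: A, D, E, F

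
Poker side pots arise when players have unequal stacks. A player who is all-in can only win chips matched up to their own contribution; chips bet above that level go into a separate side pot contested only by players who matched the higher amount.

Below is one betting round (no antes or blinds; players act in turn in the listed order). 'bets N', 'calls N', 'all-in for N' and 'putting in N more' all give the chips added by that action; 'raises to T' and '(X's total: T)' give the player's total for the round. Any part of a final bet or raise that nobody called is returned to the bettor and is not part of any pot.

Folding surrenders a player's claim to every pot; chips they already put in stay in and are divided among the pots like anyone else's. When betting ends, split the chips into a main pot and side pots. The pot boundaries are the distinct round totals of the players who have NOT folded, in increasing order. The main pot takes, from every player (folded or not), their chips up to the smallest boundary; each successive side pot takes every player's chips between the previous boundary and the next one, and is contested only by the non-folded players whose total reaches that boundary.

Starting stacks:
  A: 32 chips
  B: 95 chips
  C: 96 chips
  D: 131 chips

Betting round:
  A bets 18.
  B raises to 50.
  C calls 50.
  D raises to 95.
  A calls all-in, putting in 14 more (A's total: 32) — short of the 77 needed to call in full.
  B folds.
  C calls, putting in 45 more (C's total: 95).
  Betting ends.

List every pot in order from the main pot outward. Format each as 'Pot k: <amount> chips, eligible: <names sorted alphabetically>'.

Pot 1: 128 chips, eligible: A, C, D
Pot 2: 144 chips, eligible: C, D

Derivation:
Contributions: A=32, B=50, C=95, D=95
Folded: B
Pot levels (distinct totals of non-folded players): 32, 95
Layer 1-32: 32 each from A, B, C, D = 32*4 = 128 chips; eligible A, C, D
Layer 33-95: B 18 + C 63 + D 63 = 144 chips; eligible C, D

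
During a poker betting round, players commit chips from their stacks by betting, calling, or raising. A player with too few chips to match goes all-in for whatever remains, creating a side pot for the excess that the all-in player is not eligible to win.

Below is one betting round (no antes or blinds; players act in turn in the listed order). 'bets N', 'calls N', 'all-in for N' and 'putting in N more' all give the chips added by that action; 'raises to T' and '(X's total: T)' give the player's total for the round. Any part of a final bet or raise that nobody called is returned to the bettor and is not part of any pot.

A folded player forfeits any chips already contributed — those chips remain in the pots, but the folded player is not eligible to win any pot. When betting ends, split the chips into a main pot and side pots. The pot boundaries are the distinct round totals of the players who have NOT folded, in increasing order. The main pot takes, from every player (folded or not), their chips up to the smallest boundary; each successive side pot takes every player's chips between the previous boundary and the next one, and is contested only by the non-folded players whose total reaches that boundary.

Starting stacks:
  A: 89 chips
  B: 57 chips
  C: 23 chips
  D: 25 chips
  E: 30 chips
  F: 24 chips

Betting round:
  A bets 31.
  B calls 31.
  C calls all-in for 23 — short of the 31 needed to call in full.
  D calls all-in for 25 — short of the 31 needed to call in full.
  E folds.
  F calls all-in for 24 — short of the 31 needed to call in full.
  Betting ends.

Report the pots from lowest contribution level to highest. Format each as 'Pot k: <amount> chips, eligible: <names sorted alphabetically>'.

Contributions: A=31, B=31, C=23, D=25, F=24
Folded: E
Pot levels (distinct totals of non-folded players): 23, 24, 25, 31
Layer 1-23: 23 each from A, B, C, D, F = 23*5 = 115 chips; eligible A, B, C, D, F
Layer 24-24: 1 each from A, B, D, F = 1*4 = 4 chips; eligible A, B, D, F
Layer 25-25: 1 each from A, B, D = 1*3 = 3 chips; eligible A, B, D
Layer 26-31: 6 each from A, B = 6*2 = 12 chips; eligible A, B

Pot 1: 115 chips, eligible: A, B, C, D, F
Pot 2: 4 chips, eligible: A, B, D, F
Pot 3: 3 chips, eligible: A, B, D
Pot 4: 12 chips, eligible: A, B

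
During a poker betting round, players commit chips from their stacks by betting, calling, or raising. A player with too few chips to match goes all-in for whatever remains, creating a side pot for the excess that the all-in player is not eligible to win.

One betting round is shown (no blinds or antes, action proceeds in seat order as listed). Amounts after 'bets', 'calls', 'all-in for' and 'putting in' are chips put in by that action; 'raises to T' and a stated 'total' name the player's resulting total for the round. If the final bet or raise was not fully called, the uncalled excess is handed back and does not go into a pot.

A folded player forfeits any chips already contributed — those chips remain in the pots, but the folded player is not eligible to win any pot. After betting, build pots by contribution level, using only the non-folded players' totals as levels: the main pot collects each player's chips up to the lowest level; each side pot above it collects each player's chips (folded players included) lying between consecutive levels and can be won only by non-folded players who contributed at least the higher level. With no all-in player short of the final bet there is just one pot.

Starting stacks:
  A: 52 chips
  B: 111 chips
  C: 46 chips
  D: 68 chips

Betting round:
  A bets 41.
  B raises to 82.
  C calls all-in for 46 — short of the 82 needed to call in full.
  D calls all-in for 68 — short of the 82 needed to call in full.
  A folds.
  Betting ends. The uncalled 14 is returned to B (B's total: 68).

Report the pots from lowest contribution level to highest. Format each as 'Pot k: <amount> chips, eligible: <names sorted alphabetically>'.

Pot 1: 179 chips, eligible: B, C, D
Pot 2: 44 chips, eligible: B, D

Derivation:
Contributions (after 14 returned to B): A=41, B=68, C=46, D=68
Folded: A
Pot levels (distinct totals of non-folded players): 46, 68
Layer 1-46: A 41 + B 46 + C 46 + D 46 = 179 chips; eligible B, C, D
Layer 47-68: 22 each from B, D = 22*2 = 44 chips; eligible B, D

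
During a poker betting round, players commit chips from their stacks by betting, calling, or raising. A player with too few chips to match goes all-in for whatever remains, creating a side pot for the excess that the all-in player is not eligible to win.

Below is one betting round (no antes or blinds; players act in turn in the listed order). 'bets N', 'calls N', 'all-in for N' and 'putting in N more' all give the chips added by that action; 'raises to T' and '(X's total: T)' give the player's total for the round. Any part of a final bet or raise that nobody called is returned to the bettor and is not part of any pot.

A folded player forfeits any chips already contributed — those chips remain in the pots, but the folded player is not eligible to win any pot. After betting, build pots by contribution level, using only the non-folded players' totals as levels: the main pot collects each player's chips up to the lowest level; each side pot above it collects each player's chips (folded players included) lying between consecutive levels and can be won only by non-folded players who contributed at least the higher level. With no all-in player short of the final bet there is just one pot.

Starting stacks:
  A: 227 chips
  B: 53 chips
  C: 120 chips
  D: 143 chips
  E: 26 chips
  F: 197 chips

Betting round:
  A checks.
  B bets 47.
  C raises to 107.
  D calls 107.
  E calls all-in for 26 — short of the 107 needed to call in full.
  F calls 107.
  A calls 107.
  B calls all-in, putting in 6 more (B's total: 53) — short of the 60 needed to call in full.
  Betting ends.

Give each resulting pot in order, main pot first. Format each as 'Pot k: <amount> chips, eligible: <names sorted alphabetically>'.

Contributions: A=107, B=53, C=107, D=107, E=26, F=107
Pot levels (distinct totals of non-folded players): 26, 53, 107
Layer 1-26: 26 each from A, B, C, D, E, F = 26*6 = 156 chips; eligible A, B, C, D, E, F
Layer 27-53: 27 each from A, B, C, D, F = 27*5 = 135 chips; eligible A, B, C, D, F
Layer 54-107: 54 each from A, C, D, F = 54*4 = 216 chips; eligible A, C, D, F

Pot 1: 156 chips, eligible: A, B, C, D, E, F
Pot 2: 135 chips, eligible: A, B, C, D, F
Pot 3: 216 chips, eligible: A, C, D, F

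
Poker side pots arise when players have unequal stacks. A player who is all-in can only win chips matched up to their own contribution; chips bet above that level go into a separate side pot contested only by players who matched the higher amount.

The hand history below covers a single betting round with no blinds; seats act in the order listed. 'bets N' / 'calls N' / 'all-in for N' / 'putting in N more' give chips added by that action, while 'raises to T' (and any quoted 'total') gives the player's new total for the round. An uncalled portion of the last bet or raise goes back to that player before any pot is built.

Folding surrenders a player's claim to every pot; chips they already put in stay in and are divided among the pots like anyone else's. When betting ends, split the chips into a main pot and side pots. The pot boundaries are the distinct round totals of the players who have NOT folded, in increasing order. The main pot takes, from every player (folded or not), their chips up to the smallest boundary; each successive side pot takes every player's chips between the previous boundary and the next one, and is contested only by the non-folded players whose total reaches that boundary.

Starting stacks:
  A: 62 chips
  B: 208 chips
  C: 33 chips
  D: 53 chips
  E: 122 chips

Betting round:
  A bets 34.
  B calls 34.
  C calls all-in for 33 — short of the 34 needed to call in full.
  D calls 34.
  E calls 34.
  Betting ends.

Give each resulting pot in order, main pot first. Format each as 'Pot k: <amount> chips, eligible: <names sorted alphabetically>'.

Pot 1: 165 chips, eligible: A, B, C, D, E
Pot 2: 4 chips, eligible: A, B, D, E

Derivation:
Contributions: A=34, B=34, C=33, D=34, E=34
Pot levels (distinct totals of non-folded players): 33, 34
Layer 1-33: 33 each from A, B, C, D, E = 33*5 = 165 chips; eligible A, B, C, D, E
Layer 34-34: 1 each from A, B, D, E = 1*4 = 4 chips; eligible A, B, D, E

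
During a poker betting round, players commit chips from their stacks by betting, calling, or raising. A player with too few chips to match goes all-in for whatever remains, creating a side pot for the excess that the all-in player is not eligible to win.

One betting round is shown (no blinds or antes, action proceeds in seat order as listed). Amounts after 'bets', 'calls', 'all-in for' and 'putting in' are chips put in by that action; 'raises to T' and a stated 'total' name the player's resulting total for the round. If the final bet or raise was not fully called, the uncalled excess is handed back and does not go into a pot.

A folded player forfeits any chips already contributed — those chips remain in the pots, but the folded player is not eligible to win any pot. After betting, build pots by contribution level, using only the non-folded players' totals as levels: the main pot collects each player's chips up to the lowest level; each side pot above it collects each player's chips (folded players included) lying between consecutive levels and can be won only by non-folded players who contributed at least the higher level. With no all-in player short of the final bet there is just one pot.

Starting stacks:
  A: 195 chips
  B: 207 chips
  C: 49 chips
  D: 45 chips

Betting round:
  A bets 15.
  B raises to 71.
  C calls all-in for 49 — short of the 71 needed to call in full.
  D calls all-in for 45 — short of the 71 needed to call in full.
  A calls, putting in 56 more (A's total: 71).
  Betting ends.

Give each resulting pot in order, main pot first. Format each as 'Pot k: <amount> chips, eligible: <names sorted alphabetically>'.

Pot 1: 180 chips, eligible: A, B, C, D
Pot 2: 12 chips, eligible: A, B, C
Pot 3: 44 chips, eligible: A, B

Derivation:
Contributions: A=71, B=71, C=49, D=45
Pot levels (distinct totals of non-folded players): 45, 49, 71
Layer 1-45: 45 each from A, B, C, D = 45*4 = 180 chips; eligible A, B, C, D
Layer 46-49: 4 each from A, B, C = 4*3 = 12 chips; eligible A, B, C
Layer 50-71: 22 each from A, B = 22*2 = 44 chips; eligible A, B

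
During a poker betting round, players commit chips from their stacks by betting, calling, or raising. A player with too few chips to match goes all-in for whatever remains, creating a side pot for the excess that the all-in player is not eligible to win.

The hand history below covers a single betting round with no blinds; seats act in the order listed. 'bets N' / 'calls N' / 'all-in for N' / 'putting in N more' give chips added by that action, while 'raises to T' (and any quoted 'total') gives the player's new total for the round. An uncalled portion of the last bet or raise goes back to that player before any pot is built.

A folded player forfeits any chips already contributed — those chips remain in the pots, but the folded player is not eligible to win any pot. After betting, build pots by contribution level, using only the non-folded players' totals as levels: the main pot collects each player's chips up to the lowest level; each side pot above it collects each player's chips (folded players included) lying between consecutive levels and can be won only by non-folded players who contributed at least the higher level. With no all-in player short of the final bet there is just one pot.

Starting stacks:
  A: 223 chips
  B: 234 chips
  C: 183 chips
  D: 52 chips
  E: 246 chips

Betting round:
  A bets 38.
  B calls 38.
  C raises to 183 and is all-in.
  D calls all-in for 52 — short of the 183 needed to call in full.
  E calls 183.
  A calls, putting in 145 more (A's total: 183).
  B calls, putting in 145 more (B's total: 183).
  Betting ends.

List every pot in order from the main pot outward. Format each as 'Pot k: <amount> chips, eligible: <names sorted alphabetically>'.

Contributions: A=183, B=183, C=183, D=52, E=183
Pot levels (distinct totals of non-folded players): 52, 183
Layer 1-52: 52 each from A, B, C, D, E = 52*5 = 260 chips; eligible A, B, C, D, E
Layer 53-183: 131 each from A, B, C, E = 131*4 = 524 chips; eligible A, B, C, E

Pot 1: 260 chips, eligible: A, B, C, D, E
Pot 2: 524 chips, eligible: A, B, C, E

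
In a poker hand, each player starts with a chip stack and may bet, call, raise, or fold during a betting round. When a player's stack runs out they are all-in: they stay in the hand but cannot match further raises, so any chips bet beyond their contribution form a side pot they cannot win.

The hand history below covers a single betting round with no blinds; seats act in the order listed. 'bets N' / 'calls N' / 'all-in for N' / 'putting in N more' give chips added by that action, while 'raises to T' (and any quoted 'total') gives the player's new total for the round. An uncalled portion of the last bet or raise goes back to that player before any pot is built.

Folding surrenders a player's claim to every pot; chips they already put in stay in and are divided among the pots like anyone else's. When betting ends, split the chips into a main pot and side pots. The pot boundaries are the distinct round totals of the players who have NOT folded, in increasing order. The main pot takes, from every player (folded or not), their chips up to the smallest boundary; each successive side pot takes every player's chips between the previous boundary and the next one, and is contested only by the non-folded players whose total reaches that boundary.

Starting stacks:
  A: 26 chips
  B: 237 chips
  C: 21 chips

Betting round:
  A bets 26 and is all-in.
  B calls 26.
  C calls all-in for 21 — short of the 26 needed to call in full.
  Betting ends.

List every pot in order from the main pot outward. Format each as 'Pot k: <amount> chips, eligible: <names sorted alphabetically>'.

Contributions: A=26, B=26, C=21
Pot levels (distinct totals of non-folded players): 21, 26
Layer 1-21: 21 each from A, B, C = 21*3 = 63 chips; eligible A, B, C
Layer 22-26: 5 each from A, B = 5*2 = 10 chips; eligible A, B

Pot 1: 63 chips, eligible: A, B, C
Pot 2: 10 chips, eligible: A, B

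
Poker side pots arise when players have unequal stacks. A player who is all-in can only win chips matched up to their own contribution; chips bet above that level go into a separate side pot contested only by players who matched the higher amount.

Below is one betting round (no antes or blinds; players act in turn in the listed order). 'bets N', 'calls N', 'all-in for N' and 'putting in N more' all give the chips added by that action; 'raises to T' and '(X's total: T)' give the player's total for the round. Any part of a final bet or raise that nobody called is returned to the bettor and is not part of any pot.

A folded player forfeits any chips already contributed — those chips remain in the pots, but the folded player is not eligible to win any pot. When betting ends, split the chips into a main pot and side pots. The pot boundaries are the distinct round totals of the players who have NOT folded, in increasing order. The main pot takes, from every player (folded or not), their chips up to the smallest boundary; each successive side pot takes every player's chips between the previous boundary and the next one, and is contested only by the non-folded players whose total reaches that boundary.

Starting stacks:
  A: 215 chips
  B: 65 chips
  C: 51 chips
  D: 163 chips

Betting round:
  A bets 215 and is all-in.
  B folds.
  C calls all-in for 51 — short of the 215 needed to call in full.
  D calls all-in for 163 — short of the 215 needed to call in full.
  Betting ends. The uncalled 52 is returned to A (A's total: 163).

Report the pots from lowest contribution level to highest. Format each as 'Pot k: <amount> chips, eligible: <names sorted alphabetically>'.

Contributions (after 52 returned to A): A=163, C=51, D=163
Folded: B
Pot levels (distinct totals of non-folded players): 51, 163
Layer 1-51: 51 each from A, C, D = 51*3 = 153 chips; eligible A, C, D
Layer 52-163: 112 each from A, D = 112*2 = 224 chips; eligible A, D

Pot 1: 153 chips, eligible: A, C, D
Pot 2: 224 chips, eligible: A, D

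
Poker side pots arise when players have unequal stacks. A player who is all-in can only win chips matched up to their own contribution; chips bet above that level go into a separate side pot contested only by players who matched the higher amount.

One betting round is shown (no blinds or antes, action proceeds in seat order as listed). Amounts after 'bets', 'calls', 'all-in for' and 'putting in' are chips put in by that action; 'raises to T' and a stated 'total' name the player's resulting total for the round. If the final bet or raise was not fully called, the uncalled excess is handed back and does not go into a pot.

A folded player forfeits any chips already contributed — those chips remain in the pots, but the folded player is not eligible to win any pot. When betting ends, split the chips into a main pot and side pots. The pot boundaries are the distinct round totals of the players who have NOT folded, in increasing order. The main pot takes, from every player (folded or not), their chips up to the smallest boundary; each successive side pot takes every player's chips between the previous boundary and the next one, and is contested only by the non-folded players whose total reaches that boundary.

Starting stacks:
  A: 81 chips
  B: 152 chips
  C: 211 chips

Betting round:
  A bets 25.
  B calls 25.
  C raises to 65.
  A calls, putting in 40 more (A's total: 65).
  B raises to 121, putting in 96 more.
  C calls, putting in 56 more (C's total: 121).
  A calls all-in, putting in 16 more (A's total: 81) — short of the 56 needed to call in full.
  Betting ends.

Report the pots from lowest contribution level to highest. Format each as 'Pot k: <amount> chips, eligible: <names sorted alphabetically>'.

Pot 1: 243 chips, eligible: A, B, C
Pot 2: 80 chips, eligible: B, C

Derivation:
Contributions: A=81, B=121, C=121
Pot levels (distinct totals of non-folded players): 81, 121
Layer 1-81: 81 each from A, B, C = 81*3 = 243 chips; eligible A, B, C
Layer 82-121: 40 each from B, C = 40*2 = 80 chips; eligible B, C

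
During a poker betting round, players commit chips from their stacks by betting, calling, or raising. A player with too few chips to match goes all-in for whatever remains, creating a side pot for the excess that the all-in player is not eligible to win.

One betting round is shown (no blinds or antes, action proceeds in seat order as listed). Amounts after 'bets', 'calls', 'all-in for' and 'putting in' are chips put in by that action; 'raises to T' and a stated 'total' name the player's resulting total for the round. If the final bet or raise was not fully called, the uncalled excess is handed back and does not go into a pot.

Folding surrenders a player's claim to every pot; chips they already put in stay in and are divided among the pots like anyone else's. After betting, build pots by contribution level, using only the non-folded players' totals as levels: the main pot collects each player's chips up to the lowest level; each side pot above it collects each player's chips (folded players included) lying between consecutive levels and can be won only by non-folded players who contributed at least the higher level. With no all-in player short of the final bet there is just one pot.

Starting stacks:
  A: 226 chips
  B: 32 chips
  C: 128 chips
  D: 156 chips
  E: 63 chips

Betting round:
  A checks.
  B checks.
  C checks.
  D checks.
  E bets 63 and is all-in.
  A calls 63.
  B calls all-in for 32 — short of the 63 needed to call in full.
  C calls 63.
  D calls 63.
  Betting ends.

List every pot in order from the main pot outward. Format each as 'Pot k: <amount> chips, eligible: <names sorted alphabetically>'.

Contributions: A=63, B=32, C=63, D=63, E=63
Pot levels (distinct totals of non-folded players): 32, 63
Layer 1-32: 32 each from A, B, C, D, E = 32*5 = 160 chips; eligible A, B, C, D, E
Layer 33-63: 31 each from A, C, D, E = 31*4 = 124 chips; eligible A, C, D, E

Pot 1: 160 chips, eligible: A, B, C, D, E
Pot 2: 124 chips, eligible: A, C, D, E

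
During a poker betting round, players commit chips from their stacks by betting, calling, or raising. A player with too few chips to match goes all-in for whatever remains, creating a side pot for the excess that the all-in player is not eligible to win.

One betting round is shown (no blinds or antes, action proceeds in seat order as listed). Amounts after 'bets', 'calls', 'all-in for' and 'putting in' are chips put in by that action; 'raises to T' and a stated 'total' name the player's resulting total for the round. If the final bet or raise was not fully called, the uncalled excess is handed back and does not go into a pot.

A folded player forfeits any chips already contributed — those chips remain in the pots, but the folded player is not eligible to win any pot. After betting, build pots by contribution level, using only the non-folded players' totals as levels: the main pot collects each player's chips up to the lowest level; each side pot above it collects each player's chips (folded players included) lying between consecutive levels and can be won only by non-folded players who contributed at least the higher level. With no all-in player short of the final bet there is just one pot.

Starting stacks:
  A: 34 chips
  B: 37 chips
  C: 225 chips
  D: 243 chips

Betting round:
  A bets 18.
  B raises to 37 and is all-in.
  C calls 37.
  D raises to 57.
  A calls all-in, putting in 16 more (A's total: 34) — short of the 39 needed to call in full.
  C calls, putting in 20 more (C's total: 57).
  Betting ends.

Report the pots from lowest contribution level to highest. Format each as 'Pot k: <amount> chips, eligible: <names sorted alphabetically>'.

Pot 1: 136 chips, eligible: A, B, C, D
Pot 2: 9 chips, eligible: B, C, D
Pot 3: 40 chips, eligible: C, D

Derivation:
Contributions: A=34, B=37, C=57, D=57
Pot levels (distinct totals of non-folded players): 34, 37, 57
Layer 1-34: 34 each from A, B, C, D = 34*4 = 136 chips; eligible A, B, C, D
Layer 35-37: 3 each from B, C, D = 3*3 = 9 chips; eligible B, C, D
Layer 38-57: 20 each from C, D = 20*2 = 40 chips; eligible C, D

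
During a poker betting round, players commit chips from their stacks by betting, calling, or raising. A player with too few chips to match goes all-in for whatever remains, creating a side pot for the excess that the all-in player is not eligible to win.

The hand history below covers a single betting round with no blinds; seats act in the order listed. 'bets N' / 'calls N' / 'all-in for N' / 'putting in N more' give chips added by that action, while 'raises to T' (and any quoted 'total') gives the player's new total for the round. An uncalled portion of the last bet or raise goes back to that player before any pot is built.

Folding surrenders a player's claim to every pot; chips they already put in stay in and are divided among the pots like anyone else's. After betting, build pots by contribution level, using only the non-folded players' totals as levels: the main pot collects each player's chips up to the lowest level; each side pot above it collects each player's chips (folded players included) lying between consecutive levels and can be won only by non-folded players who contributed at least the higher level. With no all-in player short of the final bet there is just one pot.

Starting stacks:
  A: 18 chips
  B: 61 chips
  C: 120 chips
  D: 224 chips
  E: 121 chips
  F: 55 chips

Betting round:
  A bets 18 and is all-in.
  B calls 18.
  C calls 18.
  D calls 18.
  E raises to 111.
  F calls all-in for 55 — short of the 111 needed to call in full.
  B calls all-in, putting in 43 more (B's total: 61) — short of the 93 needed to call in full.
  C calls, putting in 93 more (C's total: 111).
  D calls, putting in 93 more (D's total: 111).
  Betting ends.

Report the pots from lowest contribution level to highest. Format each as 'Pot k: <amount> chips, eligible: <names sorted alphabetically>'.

Contributions: A=18, B=61, C=111, D=111, E=111, F=55
Pot levels (distinct totals of non-folded players): 18, 55, 61, 111
Layer 1-18: 18 each from A, B, C, D, E, F = 18*6 = 108 chips; eligible A, B, C, D, E, F
Layer 19-55: 37 each from B, C, D, E, F = 37*5 = 185 chips; eligible B, C, D, E, F
Layer 56-61: 6 each from B, C, D, E = 6*4 = 24 chips; eligible B, C, D, E
Layer 62-111: 50 each from C, D, E = 50*3 = 150 chips; eligible C, D, E

Pot 1: 108 chips, eligible: A, B, C, D, E, F
Pot 2: 185 chips, eligible: B, C, D, E, F
Pot 3: 24 chips, eligible: B, C, D, E
Pot 4: 150 chips, eligible: C, D, E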